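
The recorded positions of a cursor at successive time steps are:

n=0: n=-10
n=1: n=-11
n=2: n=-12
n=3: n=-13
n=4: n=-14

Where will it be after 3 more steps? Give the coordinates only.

n=-17

Constant displacement of -1 per step.
step 5: -14 − 1 → n=-15
step 6: -15 − 1 → n=-16
step 7: -16 − 1 → n=-17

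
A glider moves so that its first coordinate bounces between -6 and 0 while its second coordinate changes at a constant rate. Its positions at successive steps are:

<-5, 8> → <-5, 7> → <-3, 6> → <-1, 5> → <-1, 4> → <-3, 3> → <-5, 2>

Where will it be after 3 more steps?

<-1, -1>

The first coordinate reflects between -6 and 0, moving 2 per step.
  step 7: -5 → -5
  step 8: -5 → -3
  step 9: -3 → -1
The second coordinate changes by -1 each step: at step 9 it is -1.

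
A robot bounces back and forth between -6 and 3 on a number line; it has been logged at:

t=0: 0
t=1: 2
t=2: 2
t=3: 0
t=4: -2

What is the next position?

-4

The value reflects between -6 and 3, moving 2 per step.
  step 5: -2 → -4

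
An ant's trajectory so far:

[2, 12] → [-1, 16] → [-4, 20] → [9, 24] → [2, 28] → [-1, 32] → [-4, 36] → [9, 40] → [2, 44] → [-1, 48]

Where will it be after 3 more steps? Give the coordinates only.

[2, 60]

First: cycles through 2, -1, -4, 9 every 4 steps. Step 12 lands at position 0 of the cycle → 2.
Second: linear, +4 per step → 60 at step 12.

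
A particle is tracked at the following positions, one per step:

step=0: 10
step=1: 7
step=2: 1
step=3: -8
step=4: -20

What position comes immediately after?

-35

First differences are -3, -6, -9, -12; their common second difference is -3 (constant acceleration).
step 5: -20 − 15 → -35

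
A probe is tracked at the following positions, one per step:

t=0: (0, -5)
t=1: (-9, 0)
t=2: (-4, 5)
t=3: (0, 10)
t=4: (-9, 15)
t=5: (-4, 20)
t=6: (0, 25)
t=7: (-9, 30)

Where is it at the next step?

(-4, 35)

The first coordinate repeats the cycle [0, -9, -4] with period 3; step 8 mod 3 = 2, giving -4.
The second coordinate changes by +5 each step, so at step 8 it is -5 + 8·(5) = 35.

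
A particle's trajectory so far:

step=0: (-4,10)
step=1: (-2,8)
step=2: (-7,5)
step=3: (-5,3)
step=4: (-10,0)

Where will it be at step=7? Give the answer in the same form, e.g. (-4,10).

(-11,-7)

Differencing gives (+2,-2), (-5,-3), (+2,-2), (-5,-3). This is the pattern (+2,-2), (-5,-3) repeated.
step 5: apply (+2,-2) → (-8,-2)
step 6: apply (-5,-3) → (-13,-5)
step 7: apply (+2,-2) → (-11,-7)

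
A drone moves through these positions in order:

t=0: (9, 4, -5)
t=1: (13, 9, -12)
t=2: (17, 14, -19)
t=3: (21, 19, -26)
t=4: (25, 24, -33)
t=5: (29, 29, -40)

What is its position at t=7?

Constant displacement of (+4, +5, -7) per step.
step 6: (29, 29, -40) + (+4, +5, -7) → (33, 34, -47)
step 7: (33, 34, -47) + (+4, +5, -7) → (37, 39, -54)

(37, 39, -54)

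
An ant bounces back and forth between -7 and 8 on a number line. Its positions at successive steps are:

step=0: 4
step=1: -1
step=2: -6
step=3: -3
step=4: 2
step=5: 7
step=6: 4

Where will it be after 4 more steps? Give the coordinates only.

2

The value reflects between -7 and 8, moving 5 per step.
  step 7: 4 → -1
  step 8: -1 → -6
  step 9: -6 → -3
  step 10: -3 → 2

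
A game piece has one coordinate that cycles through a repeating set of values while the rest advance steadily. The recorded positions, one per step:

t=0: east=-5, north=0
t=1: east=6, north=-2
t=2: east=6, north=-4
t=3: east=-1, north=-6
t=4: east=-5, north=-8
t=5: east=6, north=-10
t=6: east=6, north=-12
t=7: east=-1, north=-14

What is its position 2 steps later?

The east coordinate repeats the cycle [-5, 6, 6, -1] with period 4; step 9 mod 4 = 1, giving 6.
The north coordinate changes by -2 each step, so at step 9 it is 0 + 9·(-2) = -18.

east=6, north=-18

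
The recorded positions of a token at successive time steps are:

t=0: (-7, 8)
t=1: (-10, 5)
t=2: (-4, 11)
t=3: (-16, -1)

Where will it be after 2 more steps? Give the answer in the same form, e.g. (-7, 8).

Consecutive displacements (-3, -3), (+6, +6), (-12, -12) scale by a factor of -2 each step.
step 4: (-16, -1) + (+24, +24) → (8, 23)
step 5: (8, 23) + (-48, -48) → (-40, -25)

(-40, -25)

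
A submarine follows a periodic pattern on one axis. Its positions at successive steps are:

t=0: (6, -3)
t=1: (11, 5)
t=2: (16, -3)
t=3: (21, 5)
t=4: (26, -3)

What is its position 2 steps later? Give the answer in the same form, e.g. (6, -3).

The first coordinate changes by +5 each step, so at step 6 it is 6 + 6·(5) = 36.
The second coordinate repeats the cycle [-3, 5] with period 2; step 6 mod 2 = 0, giving -3.

(36, -3)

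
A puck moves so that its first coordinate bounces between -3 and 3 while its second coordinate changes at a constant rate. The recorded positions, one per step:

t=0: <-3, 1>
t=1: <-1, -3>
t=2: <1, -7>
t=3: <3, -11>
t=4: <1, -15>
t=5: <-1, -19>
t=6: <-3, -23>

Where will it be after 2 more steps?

<1, -31>

The first coordinate travels 2 per step and bounces off the walls at -3 and 3.
  step 7: -3 → -1
  step 8: -1 → 1
The second coordinate changes by -4 each step: at step 8 it is -31.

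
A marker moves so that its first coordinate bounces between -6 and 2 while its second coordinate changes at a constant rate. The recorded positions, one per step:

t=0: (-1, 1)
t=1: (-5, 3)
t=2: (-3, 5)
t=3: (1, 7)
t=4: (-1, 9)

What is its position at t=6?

(-3, 13)

The first coordinate travels 4 per step and bounces off the walls at -6 and 2.
  step 5: -1 → -5
  step 6: -5 → -3
The second coordinate changes by +2 each step: at step 6 it is 13.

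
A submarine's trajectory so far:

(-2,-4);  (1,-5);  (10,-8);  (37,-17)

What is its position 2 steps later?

(361,-125)

Consecutive displacements (+3,-1), (+9,-3), (+27,-9) scale by a factor of 3 each step.
step 4: (37,-17) + (+81,-27) → (118,-44)
step 5: (118,-44) + (+243,-81) → (361,-125)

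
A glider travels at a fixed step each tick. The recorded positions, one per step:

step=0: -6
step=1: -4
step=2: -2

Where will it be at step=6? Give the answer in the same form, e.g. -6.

Each step adds +2 to the position.
step 3: -2 + 2 → 0
step 4: 0 + 2 → 2
step 5: 2 + 2 → 4
step 6: 4 + 2 → 6

6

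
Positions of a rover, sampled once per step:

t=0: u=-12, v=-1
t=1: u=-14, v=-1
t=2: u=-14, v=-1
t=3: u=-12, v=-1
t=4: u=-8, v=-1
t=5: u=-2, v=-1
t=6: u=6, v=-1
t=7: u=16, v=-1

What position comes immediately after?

u=28, v=-1

Taking differences between consecutive positions: (-2,+0), (+0,+0), (+2,+0), (+4,+0), (+6,+0), (+8,+0), (+10,+0). These grow by (+2,+0) each step.
step 8: u=16, v=-1 + (+12,+0) → u=28, v=-1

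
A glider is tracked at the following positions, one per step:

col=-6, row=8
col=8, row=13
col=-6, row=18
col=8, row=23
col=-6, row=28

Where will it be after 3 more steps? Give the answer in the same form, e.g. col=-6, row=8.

col=8, row=43

Col: cycles through -6, 8 every 2 steps. Step 7 lands at position 1 of the cycle → 8.
Row: linear, +5 per step → 43 at step 7.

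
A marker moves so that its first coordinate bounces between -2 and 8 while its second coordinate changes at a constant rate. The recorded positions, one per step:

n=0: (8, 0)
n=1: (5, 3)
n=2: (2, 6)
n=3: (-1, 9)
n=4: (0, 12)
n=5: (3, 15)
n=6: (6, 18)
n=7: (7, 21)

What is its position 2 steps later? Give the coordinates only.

(1, 27)

The first coordinate reflects between -2 and 8, moving 3 per step.
  step 8: 7 → 4
  step 9: 4 → 1
The second coordinate changes by +3 each step: at step 9 it is 27.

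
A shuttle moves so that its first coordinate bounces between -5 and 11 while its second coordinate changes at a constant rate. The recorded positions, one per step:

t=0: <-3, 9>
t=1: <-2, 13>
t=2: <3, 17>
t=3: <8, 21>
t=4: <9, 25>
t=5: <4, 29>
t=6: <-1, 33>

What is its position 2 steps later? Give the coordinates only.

The first coordinate reflects between -5 and 11, moving 5 per step.
  step 7: -1 → -4
  step 8: -4 → 1
The second coordinate changes by +4 each step: at step 8 it is 41.

<1, 41>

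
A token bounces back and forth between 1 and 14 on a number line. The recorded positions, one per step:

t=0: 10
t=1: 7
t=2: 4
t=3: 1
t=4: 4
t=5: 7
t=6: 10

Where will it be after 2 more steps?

The value travels 3 per step and bounces off the walls at 1 and 14.
  step 7: 10 → 13
  step 8: 13 → 12

12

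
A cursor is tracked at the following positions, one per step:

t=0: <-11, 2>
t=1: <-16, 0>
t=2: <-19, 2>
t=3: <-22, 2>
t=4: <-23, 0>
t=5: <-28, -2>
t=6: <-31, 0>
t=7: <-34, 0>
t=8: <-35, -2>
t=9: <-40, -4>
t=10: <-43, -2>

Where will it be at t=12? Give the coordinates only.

<-47, -4>

Differencing gives <-5, -2>, <-3, +2>, <-3, +0>, <-1, -2>, <-5, -2>, <-3, +2>, <-3, +0>, <-1, -2>, <-5, -2>, <-3, +2>. This is the pattern <-5, -2>, <-3, +2>, <-3, +0>, <-1, -2> repeated.
step 11: apply <-3, +0> → <-46, -2>
step 12: apply <-1, -2> → <-47, -4>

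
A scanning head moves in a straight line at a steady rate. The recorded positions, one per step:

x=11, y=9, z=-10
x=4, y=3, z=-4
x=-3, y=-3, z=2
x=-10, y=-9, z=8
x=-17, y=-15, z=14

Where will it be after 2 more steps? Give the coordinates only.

x=-31, y=-27, z=26

The position changes by (-7, -6, +6) every step.
step 5: x=-17, y=-15, z=14 + (-7, -6, +6) → x=-24, y=-21, z=20
step 6: x=-24, y=-21, z=20 + (-7, -6, +6) → x=-31, y=-27, z=26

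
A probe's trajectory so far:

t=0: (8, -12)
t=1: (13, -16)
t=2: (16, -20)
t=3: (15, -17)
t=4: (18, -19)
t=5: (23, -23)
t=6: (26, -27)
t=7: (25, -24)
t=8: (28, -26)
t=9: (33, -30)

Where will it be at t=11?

(35, -31)

Step-to-step displacements: (+5, -4), (+3, -4), (-1, +3), (+3, -2), (+5, -4), (+3, -4), (-1, +3), (+3, -2), (+5, -4) — a repeating cycle of length 4.
step 10: apply (+3, -4) → (36, -34)
step 11: apply (-1, +3) → (35, -31)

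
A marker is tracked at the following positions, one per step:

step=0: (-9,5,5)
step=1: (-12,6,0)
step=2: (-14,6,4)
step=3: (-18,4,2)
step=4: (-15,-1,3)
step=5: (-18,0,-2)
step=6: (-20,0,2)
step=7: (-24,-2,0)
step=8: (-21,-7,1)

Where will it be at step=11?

(-30,-8,-2)

The moves between consecutive positions are (-3,+1,-5), (-2,+0,+4), (-4,-2,-2), (+3,-5,+1), (-3,+1,-5), (-2,+0,+4), (-4,-2,-2), (+3,-5,+1); they repeat the 4-cycle [(-3,+1,-5), (-2,+0,+4), (-4,-2,-2), (+3,-5,+1)].
step 9: apply (-3,+1,-5) → (-24,-6,-4)
step 10: apply (-2,+0,+4) → (-26,-6,0)
step 11: apply (-4,-2,-2) → (-30,-8,-2)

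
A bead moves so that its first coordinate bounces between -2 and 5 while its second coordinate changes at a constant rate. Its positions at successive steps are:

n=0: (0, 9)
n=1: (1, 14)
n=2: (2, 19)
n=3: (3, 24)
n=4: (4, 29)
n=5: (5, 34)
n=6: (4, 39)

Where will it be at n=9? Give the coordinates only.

The first coordinate travels 1 per step and bounces off the walls at -2 and 5.
  step 7: 4 → 3
  step 8: 3 → 2
  step 9: 2 → 1
The second coordinate changes by +5 each step: at step 9 it is 54.

(1, 54)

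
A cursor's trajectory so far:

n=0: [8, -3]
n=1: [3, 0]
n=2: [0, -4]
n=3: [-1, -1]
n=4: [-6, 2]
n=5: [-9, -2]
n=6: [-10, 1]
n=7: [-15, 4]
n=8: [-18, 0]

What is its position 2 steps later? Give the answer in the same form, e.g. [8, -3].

[-24, 6]

Step-to-step displacements: [-5, +3], [-3, -4], [-1, +3], [-5, +3], [-3, -4], [-1, +3], [-5, +3], [-3, -4] — a repeating cycle of length 3.
step 9: apply [-1, +3] → [-19, 3]
step 10: apply [-5, +3] → [-24, 6]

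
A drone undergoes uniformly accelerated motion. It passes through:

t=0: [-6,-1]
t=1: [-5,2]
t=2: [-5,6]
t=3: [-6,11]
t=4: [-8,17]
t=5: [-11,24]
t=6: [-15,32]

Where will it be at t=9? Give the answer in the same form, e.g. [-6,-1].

First differences are [+1,+3], [+0,+4], [-1,+5], [-2,+6], [-3,+7], [-4,+8]; their common second difference is [-1,+1] (constant acceleration).
step 7: [-15,32] + [-5,+9] → [-20,41]
step 8: [-20,41] + [-6,+10] → [-26,51]
step 9: [-26,51] + [-7,+11] → [-33,62]

[-33,62]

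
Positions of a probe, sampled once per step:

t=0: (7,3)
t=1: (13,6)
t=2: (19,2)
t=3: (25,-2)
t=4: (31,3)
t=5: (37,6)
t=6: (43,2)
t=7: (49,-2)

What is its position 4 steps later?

First: linear, +6 per step → 73 at step 11.
Second: cycles through 3, 6, 2, -2 every 4 steps. Step 11 lands at position 3 of the cycle → -2.

(73,-2)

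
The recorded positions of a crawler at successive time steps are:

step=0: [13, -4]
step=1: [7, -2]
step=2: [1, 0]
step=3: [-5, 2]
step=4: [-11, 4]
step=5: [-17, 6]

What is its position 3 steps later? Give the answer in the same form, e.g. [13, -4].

Each step adds [-6, +2] to the position.
step 6: [-17, 6] + [-6, +2] → [-23, 8]
step 7: [-23, 8] + [-6, +2] → [-29, 10]
step 8: [-29, 10] + [-6, +2] → [-35, 12]

[-35, 12]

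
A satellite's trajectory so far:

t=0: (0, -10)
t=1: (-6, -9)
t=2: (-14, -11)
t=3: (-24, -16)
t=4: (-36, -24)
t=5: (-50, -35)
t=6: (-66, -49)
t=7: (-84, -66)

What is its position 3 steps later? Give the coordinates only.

Taking differences between consecutive positions: (-6, +1), (-8, -2), (-10, -5), (-12, -8), (-14, -11), (-16, -14), (-18, -17). These grow by (-2, -3) each step.
step 8: (-84, -66) + (-20, -20) → (-104, -86)
step 9: (-104, -86) + (-22, -23) → (-126, -109)
step 10: (-126, -109) + (-24, -26) → (-150, -135)

(-150, -135)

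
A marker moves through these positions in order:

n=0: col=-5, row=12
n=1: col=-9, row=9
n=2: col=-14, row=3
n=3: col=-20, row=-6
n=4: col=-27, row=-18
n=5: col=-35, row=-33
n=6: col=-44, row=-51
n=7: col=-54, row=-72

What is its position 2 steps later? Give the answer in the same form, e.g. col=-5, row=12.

First differences are (-4, -3), (-5, -6), (-6, -9), (-7, -12), (-8, -15), (-9, -18), (-10, -21); their common second difference is (-1, -3) (constant acceleration).
step 8: col=-54, row=-72 + (-11, -24) → col=-65, row=-96
step 9: col=-65, row=-96 + (-12, -27) → col=-77, row=-123

col=-77, row=-123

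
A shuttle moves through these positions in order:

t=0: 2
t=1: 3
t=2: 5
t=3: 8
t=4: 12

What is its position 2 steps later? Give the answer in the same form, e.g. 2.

23

Successive displacements: +1, +2, +3, +4 — each changes by +1.
step 5: 12 + 5 → 17
step 6: 17 + 6 → 23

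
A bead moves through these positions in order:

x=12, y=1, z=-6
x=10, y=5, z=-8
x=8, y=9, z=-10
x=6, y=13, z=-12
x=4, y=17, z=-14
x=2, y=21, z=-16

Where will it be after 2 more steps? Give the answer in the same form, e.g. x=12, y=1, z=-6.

x=-2, y=29, z=-20

The position changes by (-2, +4, -2) every step.
step 6: x=2, y=21, z=-16 + (-2, +4, -2) → x=0, y=25, z=-18
step 7: x=0, y=25, z=-18 + (-2, +4, -2) → x=-2, y=29, z=-20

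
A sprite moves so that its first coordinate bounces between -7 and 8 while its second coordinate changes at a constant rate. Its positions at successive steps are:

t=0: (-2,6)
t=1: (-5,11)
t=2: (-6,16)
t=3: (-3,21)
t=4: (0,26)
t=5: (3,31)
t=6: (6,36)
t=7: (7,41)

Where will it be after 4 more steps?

The first coordinate travels 3 per step and bounces off the walls at -7 and 8.
  step 8: 7 → 4
  step 9: 4 → 1
  step 10: 1 → -2
  step 11: -2 → -5
The second coordinate changes by +5 each step: at step 11 it is 61.

(-5,61)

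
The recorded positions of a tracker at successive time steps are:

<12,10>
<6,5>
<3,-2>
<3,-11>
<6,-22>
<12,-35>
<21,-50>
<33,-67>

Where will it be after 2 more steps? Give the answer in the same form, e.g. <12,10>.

<66,-107>

Successive displacements: <-6,-5>, <-3,-7>, <+0,-9>, <+3,-11>, <+6,-13>, <+9,-15>, <+12,-17> — each changes by <+3,-2>.
step 8: <33,-67> + <+15,-19> → <48,-86>
step 9: <48,-86> + <+18,-21> → <66,-107>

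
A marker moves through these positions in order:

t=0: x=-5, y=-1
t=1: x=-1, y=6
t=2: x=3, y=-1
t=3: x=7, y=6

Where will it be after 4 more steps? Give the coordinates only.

X: linear, +4 per step → 23 at step 7.
Y: cycles through -1, 6 every 2 steps. Step 7 lands at position 1 of the cycle → 6.

x=23, y=6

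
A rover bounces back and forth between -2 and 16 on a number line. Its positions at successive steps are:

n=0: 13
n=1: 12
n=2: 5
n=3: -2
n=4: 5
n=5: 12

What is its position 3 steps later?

The value travels 7 per step and bounces off the walls at -2 and 16.
  step 6: 12 → 13
  step 7: 13 → 6
  step 8: 6 → -1

-1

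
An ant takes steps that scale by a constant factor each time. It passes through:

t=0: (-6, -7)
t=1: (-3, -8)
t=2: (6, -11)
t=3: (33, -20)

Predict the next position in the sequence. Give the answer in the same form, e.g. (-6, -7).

Step-to-step displacements: (+3, -1), (+9, -3), (+27, -9); each is 3× the previous.
step 4: (33, -20) + (+81, -27) → (114, -47)

(114, -47)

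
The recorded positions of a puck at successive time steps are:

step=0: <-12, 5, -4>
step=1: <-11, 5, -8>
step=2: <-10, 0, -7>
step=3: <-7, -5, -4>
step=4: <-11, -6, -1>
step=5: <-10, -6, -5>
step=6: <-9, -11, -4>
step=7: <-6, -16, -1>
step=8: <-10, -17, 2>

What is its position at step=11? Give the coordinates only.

Step-to-step displacements: <+1, +0, -4>, <+1, -5, +1>, <+3, -5, +3>, <-4, -1, +3>, <+1, +0, -4>, <+1, -5, +1>, <+3, -5, +3>, <-4, -1, +3> — a repeating cycle of length 4.
step 9: apply <+1, +0, -4> → <-9, -17, -2>
step 10: apply <+1, -5, +1> → <-8, -22, -1>
step 11: apply <+3, -5, +3> → <-5, -27, 2>

<-5, -27, 2>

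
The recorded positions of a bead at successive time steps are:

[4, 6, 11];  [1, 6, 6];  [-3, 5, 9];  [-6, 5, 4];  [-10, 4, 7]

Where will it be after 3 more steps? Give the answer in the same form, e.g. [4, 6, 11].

Differencing gives [-3, +0, -5], [-4, -1, +3], [-3, +0, -5], [-4, -1, +3]. This is the pattern [-3, +0, -5], [-4, -1, +3] repeated.
step 5: apply [-3, +0, -5] → [-13, 4, 2]
step 6: apply [-4, -1, +3] → [-17, 3, 5]
step 7: apply [-3, +0, -5] → [-20, 3, 0]

[-20, 3, 0]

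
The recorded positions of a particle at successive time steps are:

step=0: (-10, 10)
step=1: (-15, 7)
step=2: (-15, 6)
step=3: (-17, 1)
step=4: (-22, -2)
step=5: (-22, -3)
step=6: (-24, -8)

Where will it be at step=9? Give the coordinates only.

(-31, -17)

Differencing gives (-5, -3), (+0, -1), (-2, -5), (-5, -3), (+0, -1), (-2, -5). This is the pattern (-5, -3), (+0, -1), (-2, -5) repeated.
step 7: apply (-5, -3) → (-29, -11)
step 8: apply (+0, -1) → (-29, -12)
step 9: apply (-2, -5) → (-31, -17)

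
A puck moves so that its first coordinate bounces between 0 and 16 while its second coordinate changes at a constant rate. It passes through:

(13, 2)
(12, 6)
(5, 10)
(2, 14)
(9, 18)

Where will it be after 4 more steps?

(5, 34)

The first coordinate travels 7 per step and bounces off the walls at 0 and 16.
  step 5: 9 → 16
  step 6: 16 → 9
  step 7: 9 → 2
  step 8: 2 → 5
The second coordinate changes by +4 each step: at step 8 it is 34.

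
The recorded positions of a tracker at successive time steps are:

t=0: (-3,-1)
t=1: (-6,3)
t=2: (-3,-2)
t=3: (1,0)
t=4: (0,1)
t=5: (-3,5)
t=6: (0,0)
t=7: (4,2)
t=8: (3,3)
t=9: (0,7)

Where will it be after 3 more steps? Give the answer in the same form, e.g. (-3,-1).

(6,5)

The moves between consecutive positions are (-3,+4), (+3,-5), (+4,+2), (-1,+1), (-3,+4), (+3,-5), (+4,+2), (-1,+1), (-3,+4); they repeat the 4-cycle [(-3,+4), (+3,-5), (+4,+2), (-1,+1)].
step 10: apply (+3,-5) → (3,2)
step 11: apply (+4,+2) → (7,4)
step 12: apply (-1,+1) → (6,5)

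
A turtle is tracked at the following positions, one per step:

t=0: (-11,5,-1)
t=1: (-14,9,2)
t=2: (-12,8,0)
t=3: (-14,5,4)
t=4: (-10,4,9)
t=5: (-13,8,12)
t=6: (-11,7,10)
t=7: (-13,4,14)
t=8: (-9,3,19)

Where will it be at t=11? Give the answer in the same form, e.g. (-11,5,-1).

The moves between consecutive positions are (-3,+4,+3), (+2,-1,-2), (-2,-3,+4), (+4,-1,+5), (-3,+4,+3), (+2,-1,-2), (-2,-3,+4), (+4,-1,+5); they repeat the 4-cycle [(-3,+4,+3), (+2,-1,-2), (-2,-3,+4), (+4,-1,+5)].
step 9: apply (-3,+4,+3) → (-12,7,22)
step 10: apply (+2,-1,-2) → (-10,6,20)
step 11: apply (-2,-3,+4) → (-12,3,24)

(-12,3,24)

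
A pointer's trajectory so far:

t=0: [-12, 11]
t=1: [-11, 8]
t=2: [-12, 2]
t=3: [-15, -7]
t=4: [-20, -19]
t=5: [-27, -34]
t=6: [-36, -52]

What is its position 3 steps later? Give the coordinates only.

Successive displacements: [+1, -3], [-1, -6], [-3, -9], [-5, -12], [-7, -15], [-9, -18] — each changes by [-2, -3].
step 7: [-36, -52] + [-11, -21] → [-47, -73]
step 8: [-47, -73] + [-13, -24] → [-60, -97]
step 9: [-60, -97] + [-15, -27] → [-75, -124]

[-75, -124]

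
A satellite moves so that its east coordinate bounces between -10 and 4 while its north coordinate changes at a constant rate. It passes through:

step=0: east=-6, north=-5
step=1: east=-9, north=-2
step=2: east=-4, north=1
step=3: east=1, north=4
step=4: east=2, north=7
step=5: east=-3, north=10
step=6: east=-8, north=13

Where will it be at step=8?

east=-2, north=19

The east coordinate reflects between -10 and 4, moving 5 per step.
  step 7: -8 → -7
  step 8: -7 → -2
The north coordinate changes by +3 each step: at step 8 it is 19.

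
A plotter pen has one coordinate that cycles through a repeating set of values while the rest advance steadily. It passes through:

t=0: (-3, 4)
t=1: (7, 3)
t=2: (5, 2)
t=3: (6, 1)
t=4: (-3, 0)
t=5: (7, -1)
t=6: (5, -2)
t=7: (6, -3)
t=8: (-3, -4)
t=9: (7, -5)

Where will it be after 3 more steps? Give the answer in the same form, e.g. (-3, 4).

(-3, -8)

First: cycles through -3, 7, 5, 6 every 4 steps. Step 12 lands at position 0 of the cycle → -3.
Second: linear, -1 per step → -8 at step 12.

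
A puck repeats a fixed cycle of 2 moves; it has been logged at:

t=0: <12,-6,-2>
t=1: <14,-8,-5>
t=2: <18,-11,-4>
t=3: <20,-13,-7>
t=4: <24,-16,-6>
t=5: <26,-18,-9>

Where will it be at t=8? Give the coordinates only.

The moves between consecutive positions are <+2,-2,-3>, <+4,-3,+1>, <+2,-2,-3>, <+4,-3,+1>, <+2,-2,-3>; they repeat the 2-cycle [<+2,-2,-3>, <+4,-3,+1>].
step 6: apply <+4,-3,+1> → <30,-21,-8>
step 7: apply <+2,-2,-3> → <32,-23,-11>
step 8: apply <+4,-3,+1> → <36,-26,-10>

<36,-26,-10>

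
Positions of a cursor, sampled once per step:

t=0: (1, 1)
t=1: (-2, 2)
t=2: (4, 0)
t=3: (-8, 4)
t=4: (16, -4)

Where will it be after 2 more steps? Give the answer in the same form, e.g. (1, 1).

(64, -20)

The jumps are (-3, +1), (+6, -2), (-12, +4), (+24, -8) — a geometric progression with ratio -2.
step 5: (16, -4) + (-48, +16) → (-32, 12)
step 6: (-32, 12) + (+96, -32) → (64, -20)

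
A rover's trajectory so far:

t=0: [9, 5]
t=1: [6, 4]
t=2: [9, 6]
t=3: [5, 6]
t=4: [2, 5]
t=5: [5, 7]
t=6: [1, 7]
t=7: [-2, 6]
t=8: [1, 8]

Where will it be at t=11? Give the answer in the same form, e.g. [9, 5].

Step-to-step displacements: [-3, -1], [+3, +2], [-4, +0], [-3, -1], [+3, +2], [-4, +0], [-3, -1], [+3, +2] — a repeating cycle of length 3.
step 9: apply [-4, +0] → [-3, 8]
step 10: apply [-3, -1] → [-6, 7]
step 11: apply [+3, +2] → [-3, 9]

[-3, 9]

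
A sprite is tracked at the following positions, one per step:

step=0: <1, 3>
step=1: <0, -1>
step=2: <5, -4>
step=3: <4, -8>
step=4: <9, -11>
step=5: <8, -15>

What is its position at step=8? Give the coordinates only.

<17, -25>

Differencing gives <-1, -4>, <+5, -3>, <-1, -4>, <+5, -3>, <-1, -4>. This is the pattern <-1, -4>, <+5, -3> repeated.
step 6: apply <+5, -3> → <13, -18>
step 7: apply <-1, -4> → <12, -22>
step 8: apply <+5, -3> → <17, -25>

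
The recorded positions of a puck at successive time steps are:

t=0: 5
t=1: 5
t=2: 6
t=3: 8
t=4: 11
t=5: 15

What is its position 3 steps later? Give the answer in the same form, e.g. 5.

Successive displacements: +0, +1, +2, +3, +4 — each changes by +1.
step 6: 15 + 5 → 20
step 7: 20 + 6 → 26
step 8: 26 + 7 → 33

33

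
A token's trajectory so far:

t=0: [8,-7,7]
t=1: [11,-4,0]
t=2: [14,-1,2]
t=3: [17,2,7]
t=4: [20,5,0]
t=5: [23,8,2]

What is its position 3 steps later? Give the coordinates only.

First: linear, +3 per step → 32 at step 8.
Second: linear, +3 per step → 17 at step 8.
Third: cycles through 7, 0, 2 every 3 steps. Step 8 lands at position 2 of the cycle → 2.

[32,17,2]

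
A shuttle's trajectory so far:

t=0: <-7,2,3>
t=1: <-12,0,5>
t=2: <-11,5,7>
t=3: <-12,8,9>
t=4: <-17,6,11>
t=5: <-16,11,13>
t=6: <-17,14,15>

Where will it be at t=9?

Step-to-step displacements: <-5,-2,+2>, <+1,+5,+2>, <-1,+3,+2>, <-5,-2,+2>, <+1,+5,+2>, <-1,+3,+2> — a repeating cycle of length 3.
step 7: apply <-5,-2,+2> → <-22,12,17>
step 8: apply <+1,+5,+2> → <-21,17,19>
step 9: apply <-1,+3,+2> → <-22,20,21>

<-22,20,21>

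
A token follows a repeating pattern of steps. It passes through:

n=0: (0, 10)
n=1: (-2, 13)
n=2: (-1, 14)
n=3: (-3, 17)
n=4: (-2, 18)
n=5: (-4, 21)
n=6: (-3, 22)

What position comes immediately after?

(-5, 25)

Step-to-step displacements: (-2, +3), (+1, +1), (-2, +3), (+1, +1), (-2, +3), (+1, +1) — a repeating cycle of length 2.
step 7: apply (-2, +3) → (-5, 25)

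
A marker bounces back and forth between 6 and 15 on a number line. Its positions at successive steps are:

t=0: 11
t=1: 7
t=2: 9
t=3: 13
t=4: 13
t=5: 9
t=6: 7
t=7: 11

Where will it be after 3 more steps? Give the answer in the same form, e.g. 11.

The value travels 4 per step and bounces off the walls at 6 and 15.
  step 8: 11 → 15
  step 9: 15 → 11
  step 10: 11 → 7

7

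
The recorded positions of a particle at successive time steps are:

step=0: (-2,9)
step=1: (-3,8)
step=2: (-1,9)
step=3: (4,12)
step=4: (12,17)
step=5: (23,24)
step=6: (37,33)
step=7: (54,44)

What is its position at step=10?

Taking differences between consecutive positions: (-1,-1), (+2,+1), (+5,+3), (+8,+5), (+11,+7), (+14,+9), (+17,+11). These grow by (+3,+2) each step.
step 8: (54,44) + (+20,+13) → (74,57)
step 9: (74,57) + (+23,+15) → (97,72)
step 10: (97,72) + (+26,+17) → (123,89)

(123,89)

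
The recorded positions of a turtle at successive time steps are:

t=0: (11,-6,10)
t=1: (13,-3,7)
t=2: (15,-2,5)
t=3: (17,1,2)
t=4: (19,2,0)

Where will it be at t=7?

Differencing gives (+2,+3,-3), (+2,+1,-2), (+2,+3,-3), (+2,+1,-2). This is the pattern (+2,+3,-3), (+2,+1,-2) repeated.
step 5: apply (+2,+3,-3) → (21,5,-3)
step 6: apply (+2,+1,-2) → (23,6,-5)
step 7: apply (+2,+3,-3) → (25,9,-8)

(25,9,-8)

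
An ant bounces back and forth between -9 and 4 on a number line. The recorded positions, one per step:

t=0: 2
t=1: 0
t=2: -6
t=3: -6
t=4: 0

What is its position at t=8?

-2

The value reflects between -9 and 4, moving 6 per step.
  step 5: 0 → 2
  step 6: 2 → -4
  step 7: -4 → -8
  step 8: -8 → -2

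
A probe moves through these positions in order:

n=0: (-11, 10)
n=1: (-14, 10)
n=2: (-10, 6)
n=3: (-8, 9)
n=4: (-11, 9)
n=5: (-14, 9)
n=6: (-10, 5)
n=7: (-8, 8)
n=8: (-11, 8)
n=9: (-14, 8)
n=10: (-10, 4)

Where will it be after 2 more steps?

(-11, 7)

The moves between consecutive positions are (-3, +0), (+4, -4), (+2, +3), (-3, +0), (-3, +0), (+4, -4), (+2, +3), (-3, +0), (-3, +0), (+4, -4); they repeat the 4-cycle [(-3, +0), (+4, -4), (+2, +3), (-3, +0)].
step 11: apply (+2, +3) → (-8, 7)
step 12: apply (-3, +0) → (-11, 7)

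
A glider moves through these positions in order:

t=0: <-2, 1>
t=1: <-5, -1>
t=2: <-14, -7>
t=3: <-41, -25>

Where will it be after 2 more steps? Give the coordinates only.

<-365, -241>

Consecutive displacements <-3, -2>, <-9, -6>, <-27, -18> scale by a factor of 3 each step.
step 4: <-41, -25> + <-81, -54> → <-122, -79>
step 5: <-122, -79> + <-243, -162> → <-365, -241>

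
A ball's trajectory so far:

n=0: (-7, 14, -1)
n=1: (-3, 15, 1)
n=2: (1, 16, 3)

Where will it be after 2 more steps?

(9, 18, 7)

Each step adds (+4, +1, +2) to the position.
step 3: (1, 16, 3) + (+4, +1, +2) → (5, 17, 5)
step 4: (5, 17, 5) + (+4, +1, +2) → (9, 18, 7)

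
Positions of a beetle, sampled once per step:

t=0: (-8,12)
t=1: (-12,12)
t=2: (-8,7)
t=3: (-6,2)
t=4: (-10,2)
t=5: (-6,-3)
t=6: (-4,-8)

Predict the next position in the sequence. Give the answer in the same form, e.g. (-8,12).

(-8,-8)

The moves between consecutive positions are (-4,+0), (+4,-5), (+2,-5), (-4,+0), (+4,-5), (+2,-5); they repeat the 3-cycle [(-4,+0), (+4,-5), (+2,-5)].
step 7: apply (-4,+0) → (-8,-8)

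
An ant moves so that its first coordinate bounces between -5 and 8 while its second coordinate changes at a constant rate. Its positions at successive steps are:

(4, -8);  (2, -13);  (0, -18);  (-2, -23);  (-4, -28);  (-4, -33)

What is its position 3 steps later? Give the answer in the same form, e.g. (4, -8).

The first coordinate travels 2 per step and bounces off the walls at -5 and 8.
  step 6: -4 → -2
  step 7: -2 → 0
  step 8: 0 → 2
The second coordinate changes by -5 each step: at step 8 it is -48.

(2, -48)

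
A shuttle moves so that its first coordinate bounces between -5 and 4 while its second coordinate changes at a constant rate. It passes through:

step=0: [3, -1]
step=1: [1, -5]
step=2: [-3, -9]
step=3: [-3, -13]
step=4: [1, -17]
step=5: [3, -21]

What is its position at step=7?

The first coordinate reflects between -5 and 4, moving 4 per step.
  step 6: 3 → -1
  step 7: -1 → -5
The second coordinate changes by -4 each step: at step 7 it is -29.

[-5, -29]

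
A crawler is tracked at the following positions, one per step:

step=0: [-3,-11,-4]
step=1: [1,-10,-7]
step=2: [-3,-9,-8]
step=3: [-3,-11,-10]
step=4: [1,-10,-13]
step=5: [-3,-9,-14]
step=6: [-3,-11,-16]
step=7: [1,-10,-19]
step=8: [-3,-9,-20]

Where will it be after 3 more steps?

[-3,-9,-26]

Step-to-step displacements: [+4,+1,-3], [-4,+1,-1], [+0,-2,-2], [+4,+1,-3], [-4,+1,-1], [+0,-2,-2], [+4,+1,-3], [-4,+1,-1] — a repeating cycle of length 3.
step 9: apply [+0,-2,-2] → [-3,-11,-22]
step 10: apply [+4,+1,-3] → [1,-10,-25]
step 11: apply [-4,+1,-1] → [-3,-9,-26]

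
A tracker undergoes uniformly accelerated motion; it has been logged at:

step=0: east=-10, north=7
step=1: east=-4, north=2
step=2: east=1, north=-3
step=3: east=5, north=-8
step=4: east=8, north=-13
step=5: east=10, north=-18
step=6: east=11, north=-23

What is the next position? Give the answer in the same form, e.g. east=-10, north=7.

First differences are (+6, -5), (+5, -5), (+4, -5), (+3, -5), (+2, -5), (+1, -5); their common second difference is (-1, +0) (constant acceleration).
step 7: east=11, north=-23 + (+0, -5) → east=11, north=-28

east=11, north=-28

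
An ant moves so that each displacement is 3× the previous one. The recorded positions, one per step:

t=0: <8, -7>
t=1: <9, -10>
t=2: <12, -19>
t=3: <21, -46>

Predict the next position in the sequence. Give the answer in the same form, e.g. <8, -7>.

<48, -127>

The jumps are <+1, -3>, <+3, -9>, <+9, -27> — a geometric progression with ratio 3.
step 4: <21, -46> + <+27, -81> → <48, -127>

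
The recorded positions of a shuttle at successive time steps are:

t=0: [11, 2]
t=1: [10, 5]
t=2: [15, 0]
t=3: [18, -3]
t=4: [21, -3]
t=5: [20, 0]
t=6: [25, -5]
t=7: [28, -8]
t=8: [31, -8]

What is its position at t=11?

[38, -13]

Step-to-step displacements: [-1, +3], [+5, -5], [+3, -3], [+3, +0], [-1, +3], [+5, -5], [+3, -3], [+3, +0] — a repeating cycle of length 4.
step 9: apply [-1, +3] → [30, -5]
step 10: apply [+5, -5] → [35, -10]
step 11: apply [+3, -3] → [38, -13]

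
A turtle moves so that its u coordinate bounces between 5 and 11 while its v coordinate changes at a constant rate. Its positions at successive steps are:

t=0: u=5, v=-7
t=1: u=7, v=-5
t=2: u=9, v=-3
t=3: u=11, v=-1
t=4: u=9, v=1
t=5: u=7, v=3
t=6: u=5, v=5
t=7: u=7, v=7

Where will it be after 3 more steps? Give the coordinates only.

u=9, v=13

The u coordinate reflects between 5 and 11, moving 2 per step.
  step 8: 7 → 9
  step 9: 9 → 11
  step 10: 11 → 9
The v coordinate changes by +2 each step: at step 10 it is 13.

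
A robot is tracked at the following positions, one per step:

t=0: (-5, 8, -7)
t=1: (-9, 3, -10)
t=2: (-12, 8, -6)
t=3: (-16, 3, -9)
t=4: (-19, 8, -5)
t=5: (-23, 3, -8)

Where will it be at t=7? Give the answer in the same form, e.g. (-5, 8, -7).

Differencing gives (-4, -5, -3), (-3, +5, +4), (-4, -5, -3), (-3, +5, +4), (-4, -5, -3). This is the pattern (-4, -5, -3), (-3, +5, +4) repeated.
step 6: apply (-3, +5, +4) → (-26, 8, -4)
step 7: apply (-4, -5, -3) → (-30, 3, -7)

(-30, 3, -7)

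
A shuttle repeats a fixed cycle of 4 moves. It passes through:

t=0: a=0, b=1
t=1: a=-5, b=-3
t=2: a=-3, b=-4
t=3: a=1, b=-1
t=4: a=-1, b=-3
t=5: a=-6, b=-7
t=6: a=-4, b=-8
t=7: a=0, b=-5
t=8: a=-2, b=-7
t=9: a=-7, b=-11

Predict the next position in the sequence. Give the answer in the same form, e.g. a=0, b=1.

a=-5, b=-12

Step-to-step displacements: (-5,-4), (+2,-1), (+4,+3), (-2,-2), (-5,-4), (+2,-1), (+4,+3), (-2,-2), (-5,-4) — a repeating cycle of length 4.
step 10: apply (+2,-1) → a=-5, b=-12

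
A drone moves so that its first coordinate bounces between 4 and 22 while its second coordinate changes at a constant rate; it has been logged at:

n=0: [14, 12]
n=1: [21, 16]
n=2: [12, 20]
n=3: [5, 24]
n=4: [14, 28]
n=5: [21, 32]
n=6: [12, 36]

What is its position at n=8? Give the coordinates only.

[14, 44]

The first coordinate travels 9 per step and bounces off the walls at 4 and 22.
  step 7: 12 → 5
  step 8: 5 → 14
The second coordinate changes by +4 each step: at step 8 it is 44.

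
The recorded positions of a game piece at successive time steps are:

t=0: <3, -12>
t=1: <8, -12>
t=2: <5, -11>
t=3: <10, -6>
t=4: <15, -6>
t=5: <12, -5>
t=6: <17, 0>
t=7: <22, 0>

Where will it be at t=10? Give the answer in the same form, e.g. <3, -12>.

Differencing gives <+5, +0>, <-3, +1>, <+5, +5>, <+5, +0>, <-3, +1>, <+5, +5>, <+5, +0>. This is the pattern <+5, +0>, <-3, +1>, <+5, +5> repeated.
step 8: apply <-3, +1> → <19, 1>
step 9: apply <+5, +5> → <24, 6>
step 10: apply <+5, +0> → <29, 6>

<29, 6>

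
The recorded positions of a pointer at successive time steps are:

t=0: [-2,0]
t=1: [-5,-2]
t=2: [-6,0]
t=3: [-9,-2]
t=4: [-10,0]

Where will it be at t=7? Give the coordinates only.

The moves between consecutive positions are [-3,-2], [-1,+2], [-3,-2], [-1,+2]; they repeat the 2-cycle [[-3,-2], [-1,+2]].
step 5: apply [-3,-2] → [-13,-2]
step 6: apply [-1,+2] → [-14,0]
step 7: apply [-3,-2] → [-17,-2]

[-17,-2]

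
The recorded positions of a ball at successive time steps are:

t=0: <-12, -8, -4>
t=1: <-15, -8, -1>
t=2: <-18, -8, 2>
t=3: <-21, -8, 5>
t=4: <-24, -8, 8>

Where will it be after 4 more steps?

Constant displacement of <-3, +0, +3> per step.
step 5: <-24, -8, 8> + <-3, +0, +3> → <-27, -8, 11>
step 6: <-27, -8, 11> + <-3, +0, +3> → <-30, -8, 14>
step 7: <-30, -8, 14> + <-3, +0, +3> → <-33, -8, 17>
step 8: <-33, -8, 17> + <-3, +0, +3> → <-36, -8, 20>

<-36, -8, 20>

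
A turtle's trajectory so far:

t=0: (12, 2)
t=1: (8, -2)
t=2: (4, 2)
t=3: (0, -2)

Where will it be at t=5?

(-8, -2)

First: linear, -4 per step → -8 at step 5.
Second: cycles through 2, -2 every 2 steps. Step 5 lands at position 1 of the cycle → -2.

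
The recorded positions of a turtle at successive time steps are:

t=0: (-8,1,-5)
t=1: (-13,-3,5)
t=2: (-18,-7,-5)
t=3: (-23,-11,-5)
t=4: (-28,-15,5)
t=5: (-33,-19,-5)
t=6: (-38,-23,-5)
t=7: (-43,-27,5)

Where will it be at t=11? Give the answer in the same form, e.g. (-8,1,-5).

(-63,-43,-5)

The first coordinate changes by -5 each step, so at step 11 it is -8 + 11·(-5) = -63.
The second coordinate changes by -4 each step, so at step 11 it is 1 + 11·(-4) = -43.
The third coordinate repeats the cycle [-5, 5, -5] with period 3; step 11 mod 3 = 2, giving -5.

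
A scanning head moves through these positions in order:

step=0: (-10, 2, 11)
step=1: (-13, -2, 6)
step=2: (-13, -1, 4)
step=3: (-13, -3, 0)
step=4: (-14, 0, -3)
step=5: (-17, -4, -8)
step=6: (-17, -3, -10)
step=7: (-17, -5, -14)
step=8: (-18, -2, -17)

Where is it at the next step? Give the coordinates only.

(-21, -6, -22)

The moves between consecutive positions are (-3, -4, -5), (+0, +1, -2), (+0, -2, -4), (-1, +3, -3), (-3, -4, -5), (+0, +1, -2), (+0, -2, -4), (-1, +3, -3); they repeat the 4-cycle [(-3, -4, -5), (+0, +1, -2), (+0, -2, -4), (-1, +3, -3)].
step 9: apply (-3, -4, -5) → (-21, -6, -22)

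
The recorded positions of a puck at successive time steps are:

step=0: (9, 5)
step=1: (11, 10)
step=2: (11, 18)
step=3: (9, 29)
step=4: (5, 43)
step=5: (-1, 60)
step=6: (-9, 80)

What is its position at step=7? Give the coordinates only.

(-19, 103)

First differences are (+2, +5), (+0, +8), (-2, +11), (-4, +14), (-6, +17), (-8, +20); their common second difference is (-2, +3) (constant acceleration).
step 7: (-9, 80) + (-10, +23) → (-19, 103)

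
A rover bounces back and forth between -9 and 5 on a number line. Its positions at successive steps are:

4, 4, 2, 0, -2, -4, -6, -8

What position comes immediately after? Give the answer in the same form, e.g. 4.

-8

The value reflects between -9 and 5, moving 2 per step.
  step 8: -8 → -8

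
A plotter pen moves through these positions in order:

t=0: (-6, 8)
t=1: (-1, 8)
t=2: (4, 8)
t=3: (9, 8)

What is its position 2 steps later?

The position changes by (+5, +0) every step.
step 4: (9, 8) + (+5, +0) → (14, 8)
step 5: (14, 8) + (+5, +0) → (19, 8)

(19, 8)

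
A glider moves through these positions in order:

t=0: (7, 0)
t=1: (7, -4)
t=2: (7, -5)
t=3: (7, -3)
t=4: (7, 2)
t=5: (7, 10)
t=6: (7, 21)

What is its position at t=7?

First differences are (+0, -4), (+0, -1), (+0, +2), (+0, +5), (+0, +8), (+0, +11); their common second difference is (+0, +3) (constant acceleration).
step 7: (7, 21) + (+0, +14) → (7, 35)

(7, 35)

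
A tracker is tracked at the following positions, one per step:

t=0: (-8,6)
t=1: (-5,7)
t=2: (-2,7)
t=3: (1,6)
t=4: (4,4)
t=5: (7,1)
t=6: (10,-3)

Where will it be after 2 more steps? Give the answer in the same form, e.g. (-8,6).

Taking differences between consecutive positions: (+3,+1), (+3,+0), (+3,-1), (+3,-2), (+3,-3), (+3,-4). These grow by (+0,-1) each step.
step 7: (10,-3) + (+3,-5) → (13,-8)
step 8: (13,-8) + (+3,-6) → (16,-14)

(16,-14)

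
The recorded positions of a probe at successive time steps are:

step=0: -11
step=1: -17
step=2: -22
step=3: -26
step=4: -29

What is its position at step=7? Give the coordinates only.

Successive displacements: -6, -5, -4, -3 — each changes by +1.
step 5: -29 − 2 → -31
step 6: -31 − 1 → -32
step 7: -32 + 0 → -32

-32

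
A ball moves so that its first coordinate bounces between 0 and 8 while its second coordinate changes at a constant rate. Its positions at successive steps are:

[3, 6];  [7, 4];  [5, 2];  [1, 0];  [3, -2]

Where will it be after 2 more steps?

The first coordinate reflects between 0 and 8, moving 4 per step.
  step 5: 3 → 7
  step 6: 7 → 5
The second coordinate changes by -2 each step: at step 6 it is -6.

[5, -6]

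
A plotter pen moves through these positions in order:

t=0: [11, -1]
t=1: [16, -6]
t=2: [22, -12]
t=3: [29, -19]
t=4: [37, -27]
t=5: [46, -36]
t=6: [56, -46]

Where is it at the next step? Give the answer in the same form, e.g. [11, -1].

[67, -57]

Taking differences between consecutive positions: [+5, -5], [+6, -6], [+7, -7], [+8, -8], [+9, -9], [+10, -10]. These grow by [+1, -1] each step.
step 7: [56, -46] + [+11, -11] → [67, -57]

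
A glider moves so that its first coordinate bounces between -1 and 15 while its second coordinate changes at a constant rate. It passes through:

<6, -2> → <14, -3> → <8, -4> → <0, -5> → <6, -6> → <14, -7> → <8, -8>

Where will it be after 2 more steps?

The first coordinate travels 8 per step and bounces off the walls at -1 and 15.
  step 7: 8 → 0
  step 8: 0 → 6
The second coordinate changes by -1 each step: at step 8 it is -10.

<6, -10>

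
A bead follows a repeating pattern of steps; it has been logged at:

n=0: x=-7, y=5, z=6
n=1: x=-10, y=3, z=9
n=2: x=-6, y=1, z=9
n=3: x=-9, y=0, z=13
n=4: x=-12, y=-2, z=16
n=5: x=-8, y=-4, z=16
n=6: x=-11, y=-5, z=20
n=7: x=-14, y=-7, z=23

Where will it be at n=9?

Step-to-step displacements: (-3, -2, +3), (+4, -2, +0), (-3, -1, +4), (-3, -2, +3), (+4, -2, +0), (-3, -1, +4), (-3, -2, +3) — a repeating cycle of length 3.
step 8: apply (+4, -2, +0) → x=-10, y=-9, z=23
step 9: apply (-3, -1, +4) → x=-13, y=-10, z=27

x=-13, y=-10, z=27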